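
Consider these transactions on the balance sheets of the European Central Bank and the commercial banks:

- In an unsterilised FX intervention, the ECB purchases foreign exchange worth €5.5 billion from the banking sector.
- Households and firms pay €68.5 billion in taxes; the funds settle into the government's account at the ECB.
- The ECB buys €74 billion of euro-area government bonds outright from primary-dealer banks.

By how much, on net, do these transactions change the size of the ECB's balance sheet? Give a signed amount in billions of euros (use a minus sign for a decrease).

FX purchase €5.5 billion: an ECB asset is acquired → +€5.5B.
Government account inflow €68.5 billion: only the composition of liabilities changes → 0.
OMO purchase (from banks) €74 billion: an ECB asset is acquired → +€74B.
Net: 5.5 + 0 + 74 = +€79.5 billion.

+€79.5 billion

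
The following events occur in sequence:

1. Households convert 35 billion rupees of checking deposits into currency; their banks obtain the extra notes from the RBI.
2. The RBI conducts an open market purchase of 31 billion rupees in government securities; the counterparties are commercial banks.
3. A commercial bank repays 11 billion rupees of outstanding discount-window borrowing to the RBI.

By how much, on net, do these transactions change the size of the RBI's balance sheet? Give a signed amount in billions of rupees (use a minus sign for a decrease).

+20 billion

Currency withdrawal 35 billion rupees: only the composition of liabilities changes → 0.
OMO purchase (from banks) 31 billion rupees: an RBI asset is acquired → +31B.
Discount-window repayment 11 billion rupees: an RBI asset is shed → −11B.
Net: 0 + 31 − 11 = +20 billion.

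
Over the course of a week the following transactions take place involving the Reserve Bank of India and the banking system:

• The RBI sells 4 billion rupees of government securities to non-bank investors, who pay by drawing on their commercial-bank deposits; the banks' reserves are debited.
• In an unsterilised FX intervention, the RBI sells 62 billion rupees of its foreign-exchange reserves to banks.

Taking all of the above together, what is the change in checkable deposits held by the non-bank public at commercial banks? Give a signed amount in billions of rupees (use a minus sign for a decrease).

Asset sale (to non-banks) 4 billion rupees: non-bank counterparties' bank balances fall → −4B.
FX sale 62 billion rupees: the counterparty is a bank, so public deposits are unchanged → 0.
Net: −4 + 0 = -4 billion.

-4 billion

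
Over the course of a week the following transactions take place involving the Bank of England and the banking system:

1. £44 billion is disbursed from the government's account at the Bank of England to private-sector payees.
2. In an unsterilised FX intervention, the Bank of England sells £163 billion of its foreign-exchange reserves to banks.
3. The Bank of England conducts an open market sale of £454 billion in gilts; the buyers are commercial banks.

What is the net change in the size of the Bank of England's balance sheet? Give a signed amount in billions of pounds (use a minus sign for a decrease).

Bank of England balance sheet:
  Assets:      Securities −£454B, Foreign assets −£163B
  Liabilities: Bank reserves −£573B, Government deposits −£44B
Commercial banking system:
  Assets:      Reserves at CB −£573B, Securities +£454B, Foreign assets +£163B
  Liabilities: Checkable deposits +£44B
Change in total Bank of England assets = -£617 billion.

-£617 billion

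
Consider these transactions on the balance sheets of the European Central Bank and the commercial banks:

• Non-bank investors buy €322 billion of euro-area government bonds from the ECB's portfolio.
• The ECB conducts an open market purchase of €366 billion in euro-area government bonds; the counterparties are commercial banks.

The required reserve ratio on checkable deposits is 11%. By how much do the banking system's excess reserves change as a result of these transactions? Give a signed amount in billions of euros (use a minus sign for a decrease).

Asset sale (to non-banks) €322 billion: reserves −€322B, deposits −€322B.
OMO purchase (from banks) €366 billion: reserves +€366B, deposits 0.
Totals: Δreserves = +€44B, Δdeposits = −€322B.
Δrequired reserves = 11% × −€322B = −€35.42B.
Δexcess reserves = Δreserves − Δrequired = +€44B − (−€35.42B) = +€79.42 billion.

+€79.42 billion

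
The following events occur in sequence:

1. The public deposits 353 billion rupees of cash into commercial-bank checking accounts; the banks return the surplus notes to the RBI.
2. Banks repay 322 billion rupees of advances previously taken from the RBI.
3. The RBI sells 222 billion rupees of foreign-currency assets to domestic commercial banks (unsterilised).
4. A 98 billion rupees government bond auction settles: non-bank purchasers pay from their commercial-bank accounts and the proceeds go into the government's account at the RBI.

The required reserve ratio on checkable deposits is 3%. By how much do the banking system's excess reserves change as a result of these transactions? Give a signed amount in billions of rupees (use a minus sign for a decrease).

Currency deposit 353 billion rupees: reserves +353B, deposits +353B.
Discount-window repayment 322 billion rupees: reserves −322B, deposits 0.
FX sale 222 billion rupees: reserves −222B, deposits 0.
Government account inflow 98 billion rupees: reserves −98B, deposits −98B.
Totals: Δreserves = −289B, Δdeposits = +255B.
Δrequired reserves = 3% × +255B = +7.65B.
Δexcess reserves = Δreserves − Δrequired = −289B − (+7.65B) = -296.65 billion.

-296.65 billion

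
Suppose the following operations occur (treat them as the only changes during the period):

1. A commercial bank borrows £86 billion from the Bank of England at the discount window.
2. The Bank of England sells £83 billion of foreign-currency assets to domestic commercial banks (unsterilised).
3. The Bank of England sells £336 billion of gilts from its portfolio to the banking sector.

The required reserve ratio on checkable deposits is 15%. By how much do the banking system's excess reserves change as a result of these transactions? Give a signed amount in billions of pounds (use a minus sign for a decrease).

-£333 billion

Discount-window loan £86 billion: reserves +£86B, deposits 0.
FX sale £83 billion: reserves −£83B, deposits 0.
OMO sale (to banks) £336 billion: reserves −£336B, deposits 0.
Totals: Δreserves = −£333B, Δdeposits = 0.
Δrequired reserves = 15% × 0 = 0.
Δexcess reserves = Δreserves − Δrequired = −£333B − (0) = -£333 billion.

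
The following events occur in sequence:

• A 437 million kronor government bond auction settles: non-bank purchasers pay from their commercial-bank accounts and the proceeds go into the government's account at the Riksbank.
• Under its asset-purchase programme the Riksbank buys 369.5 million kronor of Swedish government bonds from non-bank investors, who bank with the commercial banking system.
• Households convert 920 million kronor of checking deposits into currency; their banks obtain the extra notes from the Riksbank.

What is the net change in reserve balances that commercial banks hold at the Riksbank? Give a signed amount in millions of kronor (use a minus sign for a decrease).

Government account inflow 437 million kronor: funds move from bank reserves into the government account → −437M.
Asset purchase (from non-banks) 369.5 million kronor: the Riksbank pays by crediting reserve accounts → +369.5M.
Currency withdrawal 920 million kronor: banks swap reserves for currency → −920M.
Net: −437 + 369.5 − 920 = -987.5 million.

-987.5 million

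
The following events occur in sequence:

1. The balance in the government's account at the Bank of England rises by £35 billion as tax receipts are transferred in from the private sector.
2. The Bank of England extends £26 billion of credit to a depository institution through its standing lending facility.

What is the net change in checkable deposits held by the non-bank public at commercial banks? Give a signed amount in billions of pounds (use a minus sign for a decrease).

-£35 billion

Government account inflow £35 billion: non-bank counterparties' bank balances fall → −£35B.
Discount-window loan £26 billion: the counterparty is a bank, so public deposits are unchanged → 0.
Net: −35 + 0 = -£35 billion.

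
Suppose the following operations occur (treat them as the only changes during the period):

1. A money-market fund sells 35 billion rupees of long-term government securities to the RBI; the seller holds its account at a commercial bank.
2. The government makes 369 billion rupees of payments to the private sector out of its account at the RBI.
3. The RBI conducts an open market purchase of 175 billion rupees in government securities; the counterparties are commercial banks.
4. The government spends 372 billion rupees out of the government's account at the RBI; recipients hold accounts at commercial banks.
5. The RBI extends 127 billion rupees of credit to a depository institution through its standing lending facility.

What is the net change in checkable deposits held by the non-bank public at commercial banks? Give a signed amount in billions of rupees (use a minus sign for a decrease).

+776 billion

Asset purchase (from non-banks) 35 billion rupees: non-bank counterparties' bank balances rise → +35B.
Government spending 369 billion rupees: non-bank counterparties' bank balances rise → +369B.
OMO purchase (from banks) 175 billion rupees: the counterparty is a bank, so public deposits are unchanged → 0.
Government spending 372 billion rupees: non-bank counterparties' bank balances rise → +372B.
Discount-window loan 127 billion rupees: the counterparty is a bank, so public deposits are unchanged → 0.
Net: 35 + 369 + 0 + 372 + 0 = +776 billion.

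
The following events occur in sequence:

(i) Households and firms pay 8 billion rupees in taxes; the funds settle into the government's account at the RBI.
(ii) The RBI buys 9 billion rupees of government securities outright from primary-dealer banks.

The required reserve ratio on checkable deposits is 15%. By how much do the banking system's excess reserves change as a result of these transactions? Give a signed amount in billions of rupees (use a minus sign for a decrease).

+2.2 billion

Government account inflow 8 billion rupees: reserves −8B, deposits −8B.
OMO purchase (from banks) 9 billion rupees: reserves +9B, deposits 0.
Totals: Δreserves = +1B, Δdeposits = −8B.
Δrequired reserves = 15% × −8B = −1.2B.
Δexcess reserves = Δreserves − Δrequired = +1B − (−1.2B) = +2.2 billion.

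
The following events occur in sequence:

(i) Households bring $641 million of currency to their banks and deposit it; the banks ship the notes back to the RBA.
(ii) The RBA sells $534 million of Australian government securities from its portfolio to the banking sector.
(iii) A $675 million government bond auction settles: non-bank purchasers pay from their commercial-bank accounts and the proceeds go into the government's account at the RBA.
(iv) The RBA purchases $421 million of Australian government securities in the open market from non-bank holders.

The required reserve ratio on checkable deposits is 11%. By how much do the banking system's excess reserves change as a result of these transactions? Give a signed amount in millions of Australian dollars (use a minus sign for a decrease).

Currency deposit $641 million: reserves +$641M, deposits +$641M.
OMO sale (to banks) $534 million: reserves −$534M, deposits 0.
Government account inflow $675 million: reserves −$675M, deposits −$675M.
Asset purchase (from non-banks) $421 million: reserves +$421M, deposits +$421M.
Totals: Δreserves = −$147M, Δdeposits = +$387M.
Δrequired reserves = 11% × +$387M = +$42.57M.
Δexcess reserves = Δreserves − Δrequired = −$147M − (+$42.57M) = -$189.57 million.

-$189.57 million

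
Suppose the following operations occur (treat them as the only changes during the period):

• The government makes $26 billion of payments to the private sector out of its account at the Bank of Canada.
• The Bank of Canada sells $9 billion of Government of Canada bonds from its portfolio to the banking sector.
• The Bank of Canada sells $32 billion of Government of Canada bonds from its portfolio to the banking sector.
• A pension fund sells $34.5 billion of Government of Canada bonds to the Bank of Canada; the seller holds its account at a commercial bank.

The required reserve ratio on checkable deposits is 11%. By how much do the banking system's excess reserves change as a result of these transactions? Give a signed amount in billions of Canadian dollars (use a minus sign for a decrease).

+$12.845 billion

Government spending $26 billion: reserves +$26B, deposits +$26B.
OMO sale (to banks) $9 billion: reserves −$9B, deposits 0.
OMO sale (to banks) $32 billion: reserves −$32B, deposits 0.
Asset purchase (from non-banks) $34.5 billion: reserves +$34.5B, deposits +$34.5B.
Totals: Δreserves = +$19.5B, Δdeposits = +$60.5B.
Δrequired reserves = 11% × +$60.5B = +$6.655B.
Δexcess reserves = Δreserves − Δrequired = +$19.5B − (+$6.655B) = +$12.845 billion.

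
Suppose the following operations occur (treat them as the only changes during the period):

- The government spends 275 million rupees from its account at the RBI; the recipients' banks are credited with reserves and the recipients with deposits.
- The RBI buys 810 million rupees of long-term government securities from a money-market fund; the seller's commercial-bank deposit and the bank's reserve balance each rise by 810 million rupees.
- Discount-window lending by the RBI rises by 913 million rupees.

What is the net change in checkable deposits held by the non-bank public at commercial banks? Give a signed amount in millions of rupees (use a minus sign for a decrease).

RBI balance sheet:
  Assets:      Securities +810M, Loans to banks +913M
  Liabilities: Bank reserves +1998M, Government deposits −275M
Commercial banking system:
  Assets:      Reserves at CB +1998M
  Liabilities: Checkable deposits +1085M, Borrowings from CB +913M
So the change in checkable deposits held by the non-bank public at commercial banks is +1085 million.

+1085 million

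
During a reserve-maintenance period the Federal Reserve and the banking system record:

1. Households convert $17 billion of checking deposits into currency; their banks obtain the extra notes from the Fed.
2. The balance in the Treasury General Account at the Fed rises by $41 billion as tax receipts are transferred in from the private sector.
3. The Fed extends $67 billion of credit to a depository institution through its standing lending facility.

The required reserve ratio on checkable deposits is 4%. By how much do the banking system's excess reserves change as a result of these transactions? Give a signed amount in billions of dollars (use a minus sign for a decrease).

Currency withdrawal $17 billion: reserves −$17B, deposits −$17B.
Government account inflow $41 billion: reserves −$41B, deposits −$41B.
Discount-window loan $67 billion: reserves +$67B, deposits 0.
Totals: Δreserves = +$9B, Δdeposits = −$58B.
Δrequired reserves = 4% × −$58B = −$2.32B.
Δexcess reserves = Δreserves − Δrequired = +$9B − (−$2.32B) = +$11.32 billion.

+$11.32 billion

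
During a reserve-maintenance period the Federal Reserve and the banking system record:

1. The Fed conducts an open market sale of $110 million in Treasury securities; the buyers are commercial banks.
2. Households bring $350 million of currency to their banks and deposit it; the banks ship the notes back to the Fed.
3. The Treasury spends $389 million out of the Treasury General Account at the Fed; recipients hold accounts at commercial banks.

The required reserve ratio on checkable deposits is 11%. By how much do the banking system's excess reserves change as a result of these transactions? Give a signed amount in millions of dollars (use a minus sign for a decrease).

+$547.71 million

OMO sale (to banks) $110 million: reserves −$110M, deposits 0.
Currency deposit $350 million: reserves +$350M, deposits +$350M.
Government spending $389 million: reserves +$389M, deposits +$389M.
Totals: Δreserves = +$629M, Δdeposits = +$739M.
Δrequired reserves = 11% × +$739M = +$81.29M.
Δexcess reserves = Δreserves − Δrequired = +$629M − (+$81.29M) = +$547.71 million.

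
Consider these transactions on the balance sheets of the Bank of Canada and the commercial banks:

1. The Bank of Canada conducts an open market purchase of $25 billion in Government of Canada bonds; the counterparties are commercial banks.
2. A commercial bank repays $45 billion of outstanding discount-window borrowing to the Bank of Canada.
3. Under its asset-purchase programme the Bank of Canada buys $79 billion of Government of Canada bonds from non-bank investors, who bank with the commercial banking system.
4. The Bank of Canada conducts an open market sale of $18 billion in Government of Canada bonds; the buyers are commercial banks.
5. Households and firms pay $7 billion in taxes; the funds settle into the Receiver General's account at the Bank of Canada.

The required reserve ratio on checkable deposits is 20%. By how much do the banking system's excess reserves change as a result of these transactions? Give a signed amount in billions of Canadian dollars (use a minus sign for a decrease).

OMO purchase (from banks) $25 billion: reserves +$25B, deposits 0.
Discount-window repayment $45 billion: reserves −$45B, deposits 0.
Asset purchase (from non-banks) $79 billion: reserves +$79B, deposits +$79B.
OMO sale (to banks) $18 billion: reserves −$18B, deposits 0.
Government account inflow $7 billion: reserves −$7B, deposits −$7B.
Totals: Δreserves = +$34B, Δdeposits = +$72B.
Δrequired reserves = 20% × +$72B = +$14.4B.
Δexcess reserves = Δreserves − Δrequired = +$34B − (+$14.4B) = +$19.6 billion.

+$19.6 billion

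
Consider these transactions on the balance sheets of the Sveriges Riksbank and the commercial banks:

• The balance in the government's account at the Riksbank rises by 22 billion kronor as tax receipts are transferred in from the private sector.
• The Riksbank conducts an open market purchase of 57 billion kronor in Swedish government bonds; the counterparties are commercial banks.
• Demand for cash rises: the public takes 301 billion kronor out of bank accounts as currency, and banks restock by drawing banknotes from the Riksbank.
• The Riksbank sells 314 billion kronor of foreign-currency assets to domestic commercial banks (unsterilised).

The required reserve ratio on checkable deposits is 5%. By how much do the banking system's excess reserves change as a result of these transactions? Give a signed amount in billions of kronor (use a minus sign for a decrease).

-563.85 billion

Government account inflow 22 billion kronor: reserves −22B, deposits −22B.
OMO purchase (from banks) 57 billion kronor: reserves +57B, deposits 0.
Currency withdrawal 301 billion kronor: reserves −301B, deposits −301B.
FX sale 314 billion kronor: reserves −314B, deposits 0.
Totals: Δreserves = −580B, Δdeposits = −323B.
Δrequired reserves = 5% × −323B = −16.15B.
Δexcess reserves = Δreserves − Δrequired = −580B − (−16.15B) = -563.85 billion.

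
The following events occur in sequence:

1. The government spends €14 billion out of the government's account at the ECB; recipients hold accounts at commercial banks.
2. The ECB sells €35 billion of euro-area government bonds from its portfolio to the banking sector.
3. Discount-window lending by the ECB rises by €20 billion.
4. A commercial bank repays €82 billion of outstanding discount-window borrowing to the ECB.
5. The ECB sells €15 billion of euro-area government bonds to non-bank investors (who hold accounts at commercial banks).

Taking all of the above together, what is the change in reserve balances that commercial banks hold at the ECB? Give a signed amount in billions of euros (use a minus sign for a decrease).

-€98 billion

Government spending €14 billion: government payments flow into bank reserve accounts → +€14B.
OMO sale (to banks) €35 billion: the buying banks pay out of their reserve balances → −€35B.
Discount-window loan €20 billion: the loan is credited to the bank's reserve account → +€20B.
Discount-window repayment €82 billion: repayment is debited from reserves → −€82B.
Asset sale (to non-banks) €15 billion: the non-bank buyers' banks settle from reserves → −€15B.
Net: 14 − 35 + 20 − 82 − 15 = -€98 billion.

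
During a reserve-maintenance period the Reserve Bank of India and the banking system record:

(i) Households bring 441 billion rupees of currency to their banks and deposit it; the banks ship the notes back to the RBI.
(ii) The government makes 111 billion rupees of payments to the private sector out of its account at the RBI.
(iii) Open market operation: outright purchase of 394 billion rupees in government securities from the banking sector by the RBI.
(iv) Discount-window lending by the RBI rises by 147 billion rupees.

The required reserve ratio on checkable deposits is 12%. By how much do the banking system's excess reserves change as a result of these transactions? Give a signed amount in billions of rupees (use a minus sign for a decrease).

+1026.76 billion

Currency deposit 441 billion rupees: reserves +441B, deposits +441B.
Government spending 111 billion rupees: reserves +111B, deposits +111B.
OMO purchase (from banks) 394 billion rupees: reserves +394B, deposits 0.
Discount-window loan 147 billion rupees: reserves +147B, deposits 0.
Totals: Δreserves = +1093B, Δdeposits = +552B.
Δrequired reserves = 12% × +552B = +66.24B.
Δexcess reserves = Δreserves − Δrequired = +1093B − (+66.24B) = +1026.76 billion.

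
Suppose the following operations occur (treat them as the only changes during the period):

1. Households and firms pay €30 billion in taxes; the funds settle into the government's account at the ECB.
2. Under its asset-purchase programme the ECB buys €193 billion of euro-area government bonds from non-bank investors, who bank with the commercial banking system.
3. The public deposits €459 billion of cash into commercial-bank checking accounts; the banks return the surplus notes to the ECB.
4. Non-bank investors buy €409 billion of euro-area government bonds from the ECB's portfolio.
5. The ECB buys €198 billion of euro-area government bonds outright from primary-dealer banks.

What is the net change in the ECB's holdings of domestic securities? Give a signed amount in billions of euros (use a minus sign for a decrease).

-€18 billion

ECB balance sheet:
  Assets:      Securities −€18B
  Liabilities: Bank reserves +€411B, Currency in circulation −€459B, Government deposits +€30B
So the change in the ECB's holdings of domestic securities is -€18 billion.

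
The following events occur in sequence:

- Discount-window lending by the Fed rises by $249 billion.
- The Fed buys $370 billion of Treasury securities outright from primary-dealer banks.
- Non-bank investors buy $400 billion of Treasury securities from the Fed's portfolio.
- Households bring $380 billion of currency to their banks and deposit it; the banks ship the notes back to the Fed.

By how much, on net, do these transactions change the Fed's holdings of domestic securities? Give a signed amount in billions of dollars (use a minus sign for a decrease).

Fed balance sheet:
  Assets:      Securities −$30B, Loans to banks +$249B
  Liabilities: Bank reserves +$599B, Currency in circulation −$380B
So the change in the Fed's holdings of domestic securities is -$30 billion.

-$30 billion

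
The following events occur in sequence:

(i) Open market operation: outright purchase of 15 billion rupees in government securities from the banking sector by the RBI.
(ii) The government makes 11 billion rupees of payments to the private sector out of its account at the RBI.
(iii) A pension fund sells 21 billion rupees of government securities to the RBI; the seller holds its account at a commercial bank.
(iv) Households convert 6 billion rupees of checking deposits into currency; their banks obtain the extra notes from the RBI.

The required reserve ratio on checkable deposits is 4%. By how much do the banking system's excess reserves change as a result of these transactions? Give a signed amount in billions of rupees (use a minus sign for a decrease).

OMO purchase (from banks) 15 billion rupees: reserves +15B, deposits 0.
Government spending 11 billion rupees: reserves +11B, deposits +11B.
Asset purchase (from non-banks) 21 billion rupees: reserves +21B, deposits +21B.
Currency withdrawal 6 billion rupees: reserves −6B, deposits −6B.
Totals: Δreserves = +41B, Δdeposits = +26B.
Δrequired reserves = 4% × +26B = +1.04B.
Δexcess reserves = Δreserves − Δrequired = +41B − (+1.04B) = +39.96 billion.

+39.96 billion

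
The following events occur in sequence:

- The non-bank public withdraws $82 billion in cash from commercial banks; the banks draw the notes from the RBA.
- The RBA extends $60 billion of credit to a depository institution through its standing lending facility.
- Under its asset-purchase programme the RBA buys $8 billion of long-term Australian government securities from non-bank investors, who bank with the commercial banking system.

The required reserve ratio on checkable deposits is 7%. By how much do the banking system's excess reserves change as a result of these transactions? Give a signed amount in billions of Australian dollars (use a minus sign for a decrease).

Currency withdrawal $82 billion: reserves −$82B, deposits −$82B.
Discount-window loan $60 billion: reserves +$60B, deposits 0.
Asset purchase (from non-banks) $8 billion: reserves +$8B, deposits +$8B.
Totals: Δreserves = −$14B, Δdeposits = −$74B.
Δrequired reserves = 7% × −$74B = −$5.18B.
Δexcess reserves = Δreserves − Δrequired = −$14B − (−$5.18B) = -$8.82 billion.

-$8.82 billion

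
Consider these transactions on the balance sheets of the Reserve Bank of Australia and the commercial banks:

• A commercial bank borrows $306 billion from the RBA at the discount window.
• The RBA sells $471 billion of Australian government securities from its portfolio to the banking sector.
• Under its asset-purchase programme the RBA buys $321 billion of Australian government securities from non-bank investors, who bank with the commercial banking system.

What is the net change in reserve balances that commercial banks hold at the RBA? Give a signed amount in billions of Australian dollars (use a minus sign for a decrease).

Discount-window loan $306 billion: the loan is credited to the bank's reserve account → +$306B.
OMO sale (to banks) $471 billion: the buying banks pay out of their reserve balances → −$471B.
Asset purchase (from non-banks) $321 billion: the RBA pays by crediting reserve accounts → +$321B.
Net: 306 − 471 + 321 = +$156 billion.

+$156 billion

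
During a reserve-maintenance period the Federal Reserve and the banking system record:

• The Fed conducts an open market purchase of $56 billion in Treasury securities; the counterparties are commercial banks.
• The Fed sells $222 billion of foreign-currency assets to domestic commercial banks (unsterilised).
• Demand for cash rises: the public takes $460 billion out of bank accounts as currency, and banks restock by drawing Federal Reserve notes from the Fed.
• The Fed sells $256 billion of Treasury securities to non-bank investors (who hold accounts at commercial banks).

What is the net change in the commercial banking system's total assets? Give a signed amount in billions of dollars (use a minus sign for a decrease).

-$716 billion

OMO purchase (from banks) $56 billion: just an asset swap on bank balance sheets → 0.
FX sale $222 billion: just an asset swap on bank balance sheets → 0.
Currency withdrawal $460 billion: bank balance sheets shrink → −$460B.
Asset sale (to non-banks) $256 billion: bank balance sheets shrink → −$256B.
Net: 0 + 0 − 460 − 256 = -$716 billion.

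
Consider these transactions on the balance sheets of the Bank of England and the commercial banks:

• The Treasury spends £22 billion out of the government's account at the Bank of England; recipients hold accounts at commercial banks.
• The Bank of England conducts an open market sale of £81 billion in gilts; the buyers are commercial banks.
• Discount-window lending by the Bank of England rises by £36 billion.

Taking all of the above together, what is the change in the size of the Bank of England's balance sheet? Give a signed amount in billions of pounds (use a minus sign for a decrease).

Bank of England balance sheet:
  Assets:      Securities −£81B, Loans to banks +£36B
  Liabilities: Bank reserves −£23B, Government deposits −£22B
Change in total Bank of England assets = -£45 billion.

-£45 billion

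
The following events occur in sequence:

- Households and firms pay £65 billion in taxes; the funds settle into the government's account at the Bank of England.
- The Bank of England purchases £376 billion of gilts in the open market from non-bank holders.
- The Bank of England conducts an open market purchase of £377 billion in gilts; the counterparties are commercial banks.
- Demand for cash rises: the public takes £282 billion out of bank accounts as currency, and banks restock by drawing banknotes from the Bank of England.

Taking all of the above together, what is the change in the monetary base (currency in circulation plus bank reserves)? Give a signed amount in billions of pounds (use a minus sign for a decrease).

Government account inflow £65 billion: reserves shift to a non-base liability → −£65B.
Asset purchase (from non-banks) £376 billion: Bank of England balance sheet expands → +£376B.
OMO purchase (from banks) £377 billion: Bank of England balance sheet expands → +£377B.
Currency withdrawal £282 billion: just a shift between currency and reserves — both are base money → 0.
Net: −65 + 376 + 377 + 0 = +£688 billion.

+£688 billion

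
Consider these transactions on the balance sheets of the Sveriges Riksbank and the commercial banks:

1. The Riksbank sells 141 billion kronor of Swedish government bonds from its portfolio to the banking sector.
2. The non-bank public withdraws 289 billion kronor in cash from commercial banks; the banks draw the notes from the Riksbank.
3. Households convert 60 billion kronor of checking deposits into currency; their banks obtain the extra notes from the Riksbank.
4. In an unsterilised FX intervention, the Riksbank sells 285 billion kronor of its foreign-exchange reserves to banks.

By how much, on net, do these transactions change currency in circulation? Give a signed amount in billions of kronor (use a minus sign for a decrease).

+349 billion

OMO sale (to banks) 141 billion kronor: no currency enters or leaves circulation → 0.
Currency withdrawal 289 billion kronor: notes leave the central bank → +289B.
Currency withdrawal 60 billion kronor: notes leave the central bank → +60B.
FX sale 285 billion kronor: no currency enters or leaves circulation → 0.
Net: 0 + 289 + 60 + 0 = +349 billion.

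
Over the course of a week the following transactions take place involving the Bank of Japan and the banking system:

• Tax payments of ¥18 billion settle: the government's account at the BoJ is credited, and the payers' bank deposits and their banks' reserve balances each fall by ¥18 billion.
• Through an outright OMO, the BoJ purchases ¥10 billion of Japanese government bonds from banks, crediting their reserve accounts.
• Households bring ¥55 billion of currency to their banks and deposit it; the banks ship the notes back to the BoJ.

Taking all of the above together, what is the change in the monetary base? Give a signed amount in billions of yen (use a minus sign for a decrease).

-¥8 billion

BoJ balance sheet:
  Assets:      Securities +¥10B
  Liabilities: Bank reserves +¥47B, Currency in circulation −¥55B, Government deposits +¥18B
Monetary base = currency + reserves: −¥55B + (+¥47B) = -¥8 billion.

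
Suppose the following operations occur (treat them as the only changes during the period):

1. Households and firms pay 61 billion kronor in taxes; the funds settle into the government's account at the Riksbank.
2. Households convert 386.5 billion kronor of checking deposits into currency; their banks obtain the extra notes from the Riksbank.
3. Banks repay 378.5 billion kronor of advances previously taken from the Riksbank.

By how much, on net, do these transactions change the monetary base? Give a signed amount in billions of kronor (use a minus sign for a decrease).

Government account inflow 61 billion kronor: reserves shift to a non-base liability → −61B.
Currency withdrawal 386.5 billion kronor: just a shift between currency and reserves — both are base money → 0.
Discount-window repayment 378.5 billion kronor: Riksbank balance sheet contracts → −378.5B.
Net: −61 + 0 − 378.5 = -439.5 billion.

-439.5 billion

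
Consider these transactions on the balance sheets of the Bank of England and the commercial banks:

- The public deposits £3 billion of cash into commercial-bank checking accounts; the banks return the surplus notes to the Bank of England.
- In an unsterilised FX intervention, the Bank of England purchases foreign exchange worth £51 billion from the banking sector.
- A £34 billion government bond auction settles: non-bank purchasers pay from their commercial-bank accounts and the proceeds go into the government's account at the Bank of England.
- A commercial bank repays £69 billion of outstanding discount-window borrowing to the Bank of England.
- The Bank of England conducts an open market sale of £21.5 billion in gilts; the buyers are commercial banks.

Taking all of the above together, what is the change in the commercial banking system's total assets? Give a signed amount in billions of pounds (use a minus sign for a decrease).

-£100 billion

Currency deposit £3 billion: bank balance sheets expand → +£3B.
FX purchase £51 billion: just an asset swap on bank balance sheets → 0.
Government account inflow £34 billion: bank balance sheets shrink → −£34B.
Discount-window repayment £69 billion: bank balance sheets shrink → −£69B.
OMO sale (to banks) £21.5 billion: just an asset swap on bank balance sheets → 0.
Net: 3 + 0 − 34 − 69 + 0 = -£100 billion.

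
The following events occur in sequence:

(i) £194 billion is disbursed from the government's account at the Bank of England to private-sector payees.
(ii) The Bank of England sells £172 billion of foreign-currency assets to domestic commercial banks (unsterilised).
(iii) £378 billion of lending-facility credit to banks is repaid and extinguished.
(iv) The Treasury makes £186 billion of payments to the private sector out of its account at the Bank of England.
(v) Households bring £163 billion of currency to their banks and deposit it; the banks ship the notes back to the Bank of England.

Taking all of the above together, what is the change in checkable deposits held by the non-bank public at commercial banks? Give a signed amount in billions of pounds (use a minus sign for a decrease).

+£543 billion

Bank of England balance sheet:
  Assets:      Loans to banks −£378B, Foreign assets −£172B
  Liabilities: Bank reserves −£7B, Currency in circulation −£163B, Government deposits −£380B
Commercial banking system:
  Assets:      Reserves at CB −£7B, Foreign assets +£172B
  Liabilities: Checkable deposits +£543B, Borrowings from CB −£378B
So the change in checkable deposits held by the non-bank public at commercial banks is +£543 billion.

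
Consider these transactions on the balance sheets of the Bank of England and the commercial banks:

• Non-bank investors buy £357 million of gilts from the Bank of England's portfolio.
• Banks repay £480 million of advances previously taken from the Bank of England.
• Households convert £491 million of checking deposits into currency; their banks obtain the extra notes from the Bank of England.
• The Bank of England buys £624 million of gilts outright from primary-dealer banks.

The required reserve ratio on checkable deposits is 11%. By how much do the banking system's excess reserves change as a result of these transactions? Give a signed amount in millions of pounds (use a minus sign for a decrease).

Asset sale (to non-banks) £357 million: reserves −£357M, deposits −£357M.
Discount-window repayment £480 million: reserves −£480M, deposits 0.
Currency withdrawal £491 million: reserves −£491M, deposits −£491M.
OMO purchase (from banks) £624 million: reserves +£624M, deposits 0.
Totals: Δreserves = −£704M, Δdeposits = −£848M.
Δrequired reserves = 11% × −£848M = −£93.28M.
Δexcess reserves = Δreserves − Δrequired = −£704M − (−£93.28M) = -£610.72 million.

-£610.72 million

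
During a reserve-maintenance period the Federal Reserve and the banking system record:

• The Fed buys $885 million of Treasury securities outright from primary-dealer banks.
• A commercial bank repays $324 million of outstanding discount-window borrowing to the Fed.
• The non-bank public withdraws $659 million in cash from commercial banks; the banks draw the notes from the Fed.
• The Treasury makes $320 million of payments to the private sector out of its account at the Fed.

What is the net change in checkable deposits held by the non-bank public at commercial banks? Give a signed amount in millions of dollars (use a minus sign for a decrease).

OMO purchase (from banks) $885 million: the counterparty is a bank, so public deposits are unchanged → 0.
Discount-window repayment $324 million: the counterparty is a bank, so public deposits are unchanged → 0.
Currency withdrawal $659 million: non-bank counterparties' bank balances fall → −$659M.
Government spending $320 million: non-bank counterparties' bank balances rise → +$320M.
Net: 0 + 0 − 659 + 320 = -$339 million.

-$339 million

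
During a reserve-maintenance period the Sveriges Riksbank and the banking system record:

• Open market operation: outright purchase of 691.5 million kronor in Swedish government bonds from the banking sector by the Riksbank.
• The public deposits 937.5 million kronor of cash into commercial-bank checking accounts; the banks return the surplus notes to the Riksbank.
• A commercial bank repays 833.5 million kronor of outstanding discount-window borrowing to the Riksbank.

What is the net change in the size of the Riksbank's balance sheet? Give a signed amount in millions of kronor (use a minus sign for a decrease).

Riksbank balance sheet:
  Assets:      Securities +691.5M, Loans to banks −833.5M
  Liabilities: Bank reserves +795.5M, Currency in circulation −937.5M
Commercial banking system:
  Assets:      Reserves at CB +795.5M, Securities −691.5M
  Liabilities: Checkable deposits +937.5M, Borrowings from CB −833.5M
Change in total Riksbank assets = -142 million.

-142 million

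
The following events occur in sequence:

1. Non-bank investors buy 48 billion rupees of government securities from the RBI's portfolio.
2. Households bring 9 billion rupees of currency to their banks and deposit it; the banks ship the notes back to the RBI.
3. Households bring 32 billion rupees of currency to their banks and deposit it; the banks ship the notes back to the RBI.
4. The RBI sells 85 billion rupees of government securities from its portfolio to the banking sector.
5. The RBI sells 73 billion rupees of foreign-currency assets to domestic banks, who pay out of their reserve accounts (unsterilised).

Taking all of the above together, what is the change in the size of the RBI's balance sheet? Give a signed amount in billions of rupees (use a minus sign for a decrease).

-206 billion

RBI balance sheet:
  Assets:      Securities −133B, Foreign assets −73B
  Liabilities: Bank reserves −165B, Currency in circulation −41B
Change in total RBI assets = -206 billion.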